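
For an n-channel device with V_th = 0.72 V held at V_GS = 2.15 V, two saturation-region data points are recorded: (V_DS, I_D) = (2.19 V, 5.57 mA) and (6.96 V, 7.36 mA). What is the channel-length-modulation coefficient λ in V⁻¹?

λ = 0.0790 V⁻¹

With V_GS fixed, I_D ∝ (1 + λ V_DS) in saturation, so I_D2/I_D1 = (1 + λ V_DS2)/(1 + λ V_DS1).
7.36/5.57 = 1.321 = (1 + 6.96 λ)/(1 + 2.19 λ).
Solving: λ (I_D1 V_DS2 − I_D2 V_DS1) = I_D2 − I_D1, so λ = (7.36 − 5.57) / (5.57 × 6.96 − 7.36 × 2.19) = 1.79 / 22.6 = 0.079 V⁻¹.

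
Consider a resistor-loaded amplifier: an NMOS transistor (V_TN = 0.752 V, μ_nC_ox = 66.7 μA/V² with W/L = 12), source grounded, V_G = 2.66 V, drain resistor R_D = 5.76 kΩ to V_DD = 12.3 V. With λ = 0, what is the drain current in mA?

I_D = 1.46 mA

V_GS = V_G = 2.66 V, so V_ov = 2.66 − 0.752 = 1.91 V.
k_n = μ_nC_ox · (W/L) = 0.8004 mA/V².
Assume saturation: I_D = ½ k_n V_ov² = 0.5 × 0.8004 × 1.91² = 1.46 mA, giving V_DS = V_DD − I_D R_D = 12.3 − 1.46 × 5.76 = 3.91 V.
V_DS = 3.91 V ≥ V_ov = 1.91 V, confirming saturation.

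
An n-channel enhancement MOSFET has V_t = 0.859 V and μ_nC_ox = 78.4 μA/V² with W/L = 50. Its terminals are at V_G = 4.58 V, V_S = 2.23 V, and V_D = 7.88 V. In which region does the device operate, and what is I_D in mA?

Saturation; I_D = 4.36 mA

V_GS = V_G − V_S = 4.58 − 2.23 = 2.35 V; V_DS = V_D − V_S = 7.88 − 2.23 = 5.65 V.
k_n = μ_nC_ox · (W/L) = 3.92 mA/V².
V_ov = V_GS − V_t = 2.35 − 0.859 = 1.49 V.
Since V_DS = 5.65 V ≥ V_ov = 1.49 V, the device is in saturation.
I_D = ½ k_n V_ov² = 0.5 × 3.92 × 1.49² = 4.36 mA.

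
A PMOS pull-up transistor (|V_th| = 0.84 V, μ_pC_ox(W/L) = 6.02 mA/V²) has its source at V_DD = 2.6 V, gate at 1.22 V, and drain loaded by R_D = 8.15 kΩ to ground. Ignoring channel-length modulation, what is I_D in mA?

V_SG = V_DD − V_G = 2.6 − 1.22 = 1.38 V, so V_ov = 1.38 − 0.84 = 0.54 V.
Assume saturation: I_D = ½ k_p V_ov² = 0.5 × 6.02 × 0.54² = 0.878 mA, giving V_SD = V_DD − I_D R_D = 2.6 − 0.878 × 8.15 = -4.55 V.
But -4.55 V < V_ov = 0.54 V, so the device is actually in triode.
In triode I_D = k_p[V_ov V_SD − ½ V_SD²] and I_D = (V_DD − V_SD)/R_D. Equating: 24.5 V_SD² − 27.49 V_SD + 2.6 = 0, giving V_SD = 0.104 V (the root below V_ov).
I_D = (2.6 − 0.104) / 8.15 = 0.306 mA.

I_D = 0.306 mA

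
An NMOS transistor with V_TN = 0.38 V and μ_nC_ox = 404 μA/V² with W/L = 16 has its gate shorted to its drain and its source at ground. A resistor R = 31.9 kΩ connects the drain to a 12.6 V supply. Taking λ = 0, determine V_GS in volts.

With gate tied to drain, V_GS = V_DS ≥ V_GS − V_TN, so the device is in saturation.
k_n = μ_nC_ox · (W/L) = 6.464 mA/V².
KCL at the drain: ½ k_n (V_GS − V_TN)² = (V_DD − V_GS)/R.
Let x = V_GS − 0.38. Then 103 x² + x − 12.22 = 0, giving x = 0.339 V (positive root), so V_GS = 0.719 V.
I_D = (V_DD − V_GS)/R = (12.6 − 0.719) / 31.9 = 0.372 mA.

V_GS = 0.719 V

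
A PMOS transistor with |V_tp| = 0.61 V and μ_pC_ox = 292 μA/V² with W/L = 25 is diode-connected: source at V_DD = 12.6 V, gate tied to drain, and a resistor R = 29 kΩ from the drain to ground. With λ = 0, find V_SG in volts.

With gate tied to drain, V_SG = V_SD ≥ V_SG − |V_tp|, so the device is in saturation.
k_p = μ_pC_ox · (W/L) = 7.3 mA/V².
KCL at the drain: ½ k_p (V_SG − |V_tp|)² = (V_DD − V_SG)/R.
Let x = V_SG − 0.61. Then 106 x² + x − 11.99 = 0, giving x = 0.332 V (positive root), so V_SG = 0.942 V.
I_D = (V_DD − V_SG)/R = (12.6 − 0.942) / 29 = 0.402 mA.

V_SG = 0.942 V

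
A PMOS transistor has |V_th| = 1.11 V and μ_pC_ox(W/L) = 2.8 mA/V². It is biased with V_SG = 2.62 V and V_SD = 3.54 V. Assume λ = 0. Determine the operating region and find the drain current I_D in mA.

V_ov = V_SG − |V_th| = 2.62 − 1.11 = 1.51 V.
Since V_SD = 3.54 V ≥ V_ov = 1.51 V, the device is in saturation.
I_D = ½ k_p V_ov² = 0.5 × 2.8 × 1.51² = 3.19 mA.

Saturation; I_D = 3.19 mA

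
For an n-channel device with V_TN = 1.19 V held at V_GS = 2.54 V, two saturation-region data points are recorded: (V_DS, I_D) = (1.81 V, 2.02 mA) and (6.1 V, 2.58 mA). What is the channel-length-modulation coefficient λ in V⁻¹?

With V_GS fixed, I_D ∝ (1 + λ V_DS) in saturation, so I_D2/I_D1 = (1 + λ V_DS2)/(1 + λ V_DS1).
2.58/2.02 = 1.277 = (1 + 6.1 λ)/(1 + 1.81 λ).
Solving: λ (I_D1 V_DS2 − I_D2 V_DS1) = I_D2 − I_D1, so λ = (2.58 − 2.02) / (2.02 × 6.1 − 2.58 × 1.81) = 0.56 / 7.65 = 0.0732 V⁻¹.

λ = 0.0732 V⁻¹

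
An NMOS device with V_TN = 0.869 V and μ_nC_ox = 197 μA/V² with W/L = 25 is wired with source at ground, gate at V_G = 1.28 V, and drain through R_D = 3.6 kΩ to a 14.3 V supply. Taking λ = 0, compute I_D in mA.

V_GS = V_G = 1.28 V, so V_ov = 1.28 − 0.869 = 0.411 V.
k_n = μ_nC_ox · (W/L) = 4.925 mA/V².
Assume saturation: I_D = ½ k_n V_ov² = 0.5 × 4.925 × 0.411² = 0.416 mA, giving V_DS = V_DD − I_D R_D = 14.3 − 0.416 × 3.6 = 12.8 V.
V_DS = 12.8 V ≥ V_ov = 0.411 V, confirming saturation.

I_D = 0.416 mA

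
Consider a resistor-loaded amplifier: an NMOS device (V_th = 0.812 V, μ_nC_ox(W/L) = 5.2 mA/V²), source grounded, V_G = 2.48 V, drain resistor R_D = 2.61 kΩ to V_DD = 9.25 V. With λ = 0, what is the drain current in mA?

V_GS = V_G = 2.48 V, so V_ov = 2.48 − 0.812 = 1.67 V.
Assume saturation: I_D = ½ k_n V_ov² = 0.5 × 5.2 × 1.67² = 7.23 mA, giving V_DS = V_DD − I_D R_D = 9.25 − 7.23 × 2.61 = -9.63 V.
But -9.63 V < V_ov = 1.67 V, so the device is actually in triode.
In triode I_D = k_n[V_ov V_DS − ½ V_DS²] and I_D = (V_DD − V_DS)/R_D. Equating: 6.79 V_DS² − 23.64 V_DS + 9.25 = 0, giving V_DS = 0.449 V (the root below V_ov).
I_D = (9.25 − 0.449) / 2.61 = 3.37 mA.

I_D = 3.37 mA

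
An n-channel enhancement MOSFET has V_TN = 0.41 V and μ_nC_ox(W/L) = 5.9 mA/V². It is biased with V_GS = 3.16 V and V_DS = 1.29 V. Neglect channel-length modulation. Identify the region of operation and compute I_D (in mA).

Triode; I_D = 16.0 mA

V_ov = V_GS − V_TN = 3.16 − 0.41 = 2.75 V.
Since V_DS = 1.29 V < V_ov = 2.75 V, the device is in the triode region.
I_D = k_n [V_ov · V_DS − ½ V_DS²] = 5.9 × [2.75 × 1.29 − 0.5 × 1.29²] = 16 mA.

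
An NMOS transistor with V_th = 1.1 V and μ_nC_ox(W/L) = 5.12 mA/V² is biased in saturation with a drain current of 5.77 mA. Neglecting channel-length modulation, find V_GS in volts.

V_GS = 2.60 V

In saturation I_D = ½ k_n (V_GS − V_th)², so V_GS − V_th = √(2 I_D / k_n) = √(2 × 5.77 / 5.12) = 1.5 V.
V_GS = 1.1 + 1.5 = 2.6 V.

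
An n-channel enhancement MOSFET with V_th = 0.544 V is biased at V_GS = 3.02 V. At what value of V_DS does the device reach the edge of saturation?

The boundary between triode and saturation is V_DS = V_GS − V_th = V_ov.
V_ov = 3.02 − 0.544 = 2.48 V.

V_DS,sat = 2.48 V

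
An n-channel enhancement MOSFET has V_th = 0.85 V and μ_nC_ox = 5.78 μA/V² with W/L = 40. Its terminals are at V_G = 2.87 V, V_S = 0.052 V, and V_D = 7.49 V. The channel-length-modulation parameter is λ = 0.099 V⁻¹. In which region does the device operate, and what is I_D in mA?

Saturation; I_D = 0.777 mA

V_GS = V_G − V_S = 2.87 − 0.052 = 2.82 V; V_DS = V_D − V_S = 7.49 − 0.052 = 7.44 V.
k_n = μ_nC_ox · (W/L) = 0.2312 mA/V².
V_ov = V_GS − V_th = 2.82 − 0.85 = 1.97 V.
Since V_DS = 7.44 V ≥ V_ov = 1.97 V, the device is in saturation.
I_D = ½ k_n V_ov² (1 + λ V_DS) = 0.5 × 0.2312 × 1.97² × (1 + 0.099 × 7.44) = 0.777 mA.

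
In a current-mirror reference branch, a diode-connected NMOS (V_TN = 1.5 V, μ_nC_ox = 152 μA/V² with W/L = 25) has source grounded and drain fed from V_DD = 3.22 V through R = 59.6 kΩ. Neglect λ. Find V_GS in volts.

V_GS = 1.62 V

With gate tied to drain, V_GS = V_DS ≥ V_GS − V_TN, so the device is in saturation.
k_n = μ_nC_ox · (W/L) = 3.8 mA/V².
KCL at the drain: ½ k_n (V_GS − V_TN)² = (V_DD − V_GS)/R.
Let x = V_GS − 1.5. Then 113 x² + x − 1.72 = 0, giving x = 0.119 V (positive root), so V_GS = 1.62 V.
I_D = (V_DD − V_GS)/R = (3.22 − 1.62) / 59.6 = 0.0269 mA.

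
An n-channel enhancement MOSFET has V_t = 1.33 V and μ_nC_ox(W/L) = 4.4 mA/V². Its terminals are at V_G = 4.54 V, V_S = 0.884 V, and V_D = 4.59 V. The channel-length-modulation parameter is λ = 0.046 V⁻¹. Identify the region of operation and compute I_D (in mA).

Saturation; I_D = 13.9 mA

V_GS = V_G − V_S = 4.54 − 0.884 = 3.66 V; V_DS = V_D − V_S = 4.59 − 0.884 = 3.71 V.
V_ov = V_GS − V_t = 3.66 − 1.33 = 2.33 V.
Since V_DS = 3.71 V ≥ V_ov = 2.33 V, the device is in saturation.
I_D = ½ k_n V_ov² (1 + λ V_DS) = 0.5 × 4.4 × 2.33² × (1 + 0.046 × 3.71) = 13.9 mA.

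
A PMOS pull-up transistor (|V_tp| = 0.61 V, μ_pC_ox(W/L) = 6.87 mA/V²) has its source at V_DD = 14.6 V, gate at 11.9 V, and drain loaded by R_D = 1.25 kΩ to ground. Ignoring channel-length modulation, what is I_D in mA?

V_SG = V_DD − V_G = 14.6 − 11.9 = 2.7 V, so V_ov = 2.7 − 0.61 = 2.09 V.
Assume saturation: I_D = ½ k_p V_ov² = 0.5 × 6.87 × 2.09² = 15 mA, giving V_SD = V_DD − I_D R_D = 14.6 − 15 × 1.25 = -4.16 V.
But -4.16 V < V_ov = 2.09 V, so the device is actually in triode.
In triode I_D = k_p[V_ov V_SD − ½ V_SD²] and I_D = (V_DD − V_SD)/R_D. Equating: 4.29 V_SD² − 18.95 V_SD + 14.6 = 0, giving V_SD = 0.995 V (the root below V_ov).
I_D = (14.6 − 0.995) / 1.25 = 10.9 mA.

I_D = 10.9 mA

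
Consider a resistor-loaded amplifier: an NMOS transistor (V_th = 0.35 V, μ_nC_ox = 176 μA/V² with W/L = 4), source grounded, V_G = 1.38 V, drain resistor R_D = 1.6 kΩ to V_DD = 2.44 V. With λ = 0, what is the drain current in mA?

I_D = 0.373 mA

V_GS = V_G = 1.38 V, so V_ov = 1.38 − 0.35 = 1.03 V.
k_n = μ_nC_ox · (W/L) = 0.704 mA/V².
Assume saturation: I_D = ½ k_n V_ov² = 0.5 × 0.704 × 1.03² = 0.373 mA, giving V_DS = V_DD − I_D R_D = 2.44 − 0.373 × 1.6 = 1.84 V.
V_DS = 1.84 V ≥ V_ov = 1.03 V, confirming saturation.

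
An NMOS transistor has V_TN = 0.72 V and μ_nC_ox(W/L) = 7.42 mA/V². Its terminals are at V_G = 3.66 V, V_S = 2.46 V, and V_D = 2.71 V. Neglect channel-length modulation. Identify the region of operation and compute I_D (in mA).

V_GS = V_G − V_S = 3.66 − 2.46 = 1.2 V; V_DS = V_D − V_S = 2.71 − 2.46 = 0.25 V.
V_ov = V_GS − V_TN = 1.2 − 0.72 = 0.48 V.
Since V_DS = 0.25 V < V_ov = 0.48 V, the device is in the triode region.
I_D = k_n [V_ov · V_DS − ½ V_DS²] = 7.42 × [0.48 × 0.25 − 0.5 × 0.25²] = 0.659 mA.

Triode; I_D = 0.659 mA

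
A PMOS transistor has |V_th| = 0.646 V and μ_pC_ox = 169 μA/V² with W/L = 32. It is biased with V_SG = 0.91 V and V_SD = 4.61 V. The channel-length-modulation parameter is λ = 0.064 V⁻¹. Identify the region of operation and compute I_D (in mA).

k_p = μ_pC_ox · (W/L) = 5.408 mA/V².
V_ov = V_SG − |V_th| = 0.91 − 0.646 = 0.264 V.
Since V_SD = 4.61 V ≥ V_ov = 0.264 V, the device is in saturation.
I_D = ½ k_p V_ov² (1 + λ V_SD) = 0.5 × 5.408 × 0.264² × (1 + 0.064 × 4.61) = 0.244 mA.

Saturation; I_D = 0.244 mA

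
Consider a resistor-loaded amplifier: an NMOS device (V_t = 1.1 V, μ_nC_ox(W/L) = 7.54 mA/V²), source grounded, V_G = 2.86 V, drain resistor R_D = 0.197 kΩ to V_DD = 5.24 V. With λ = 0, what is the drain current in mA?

V_GS = V_G = 2.86 V, so V_ov = 2.86 − 1.1 = 1.76 V.
Assume saturation: I_D = ½ k_n V_ov² = 0.5 × 7.54 × 1.76² = 11.7 mA, giving V_DS = V_DD − I_D R_D = 5.24 − 11.7 × 0.197 = 2.94 V.
V_DS = 2.94 V ≥ V_ov = 1.76 V, confirming saturation.

I_D = 11.7 mA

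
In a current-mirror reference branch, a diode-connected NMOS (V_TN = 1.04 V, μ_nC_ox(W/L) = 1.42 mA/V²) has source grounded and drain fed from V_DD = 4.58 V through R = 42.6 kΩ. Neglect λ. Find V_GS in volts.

With gate tied to drain, V_GS = V_DS ≥ V_GS − V_TN, so the device is in saturation.
KCL at the drain: ½ k_n (V_GS − V_TN)² = (V_DD − V_GS)/R.
Let x = V_GS − 1.04. Then 30.2 x² + x − 3.54 = 0, giving x = 0.326 V (positive root), so V_GS = 1.37 V.
I_D = (V_DD − V_GS)/R = (4.58 − 1.37) / 42.6 = 0.0754 mA.

V_GS = 1.37 V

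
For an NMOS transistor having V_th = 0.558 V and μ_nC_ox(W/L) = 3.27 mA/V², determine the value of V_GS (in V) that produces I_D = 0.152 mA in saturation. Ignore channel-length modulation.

In saturation I_D = ½ k_n (V_GS − V_th)², so V_GS − V_th = √(2 I_D / k_n) = √(2 × 0.152 / 3.27) = 0.305 V.
V_GS = 0.558 + 0.305 = 0.863 V.

V_GS = 0.863 V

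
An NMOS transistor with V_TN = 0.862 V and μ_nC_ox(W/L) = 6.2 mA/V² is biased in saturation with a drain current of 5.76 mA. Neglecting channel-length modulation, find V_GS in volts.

In saturation I_D = ½ k_n (V_GS − V_TN)², so V_GS − V_TN = √(2 I_D / k_n) = √(2 × 5.76 / 6.2) = 1.36 V.
V_GS = 0.862 + 1.36 = 2.23 V.

V_GS = 2.23 V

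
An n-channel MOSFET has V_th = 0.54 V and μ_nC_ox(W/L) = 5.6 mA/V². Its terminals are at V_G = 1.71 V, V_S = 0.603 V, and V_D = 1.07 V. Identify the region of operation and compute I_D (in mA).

Triode; I_D = 0.872 mA

V_GS = V_G − V_S = 1.71 − 0.603 = 1.11 V; V_DS = V_D − V_S = 1.07 − 0.603 = 0.467 V.
V_ov = V_GS − V_th = 1.11 − 0.54 = 0.567 V.
Since V_DS = 0.467 V < V_ov = 0.567 V, the device is in the triode region.
I_D = k_n [V_ov · V_DS − ½ V_DS²] = 5.6 × [0.567 × 0.467 − 0.5 × 0.467²] = 0.872 mA.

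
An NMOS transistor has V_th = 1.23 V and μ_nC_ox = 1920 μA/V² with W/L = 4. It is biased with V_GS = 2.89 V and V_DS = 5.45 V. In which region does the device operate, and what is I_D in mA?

k_n = μ_nC_ox · (W/L) = 7.68 mA/V².
V_ov = V_GS − V_th = 2.89 − 1.23 = 1.66 V.
Since V_DS = 5.45 V ≥ V_ov = 1.66 V, the device is in saturation.
I_D = ½ k_n V_ov² = 0.5 × 7.68 × 1.66² = 10.6 mA.

Saturation; I_D = 10.6 mA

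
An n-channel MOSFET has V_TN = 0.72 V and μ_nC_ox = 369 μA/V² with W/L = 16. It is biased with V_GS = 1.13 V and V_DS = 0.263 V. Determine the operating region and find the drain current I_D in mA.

k_n = μ_nC_ox · (W/L) = 5.904 mA/V².
V_ov = V_GS − V_TN = 1.13 − 0.72 = 0.41 V.
Since V_DS = 0.263 V < V_ov = 0.41 V, the device is in the triode region.
I_D = k_n [V_ov · V_DS − ½ V_DS²] = 5.904 × [0.41 × 0.263 − 0.5 × 0.263²] = 0.432 mA.

Triode; I_D = 0.432 mA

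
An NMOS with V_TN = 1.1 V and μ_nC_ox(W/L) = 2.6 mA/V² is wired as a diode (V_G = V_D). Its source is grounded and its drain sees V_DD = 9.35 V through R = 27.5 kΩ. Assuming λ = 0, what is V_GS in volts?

With gate tied to drain, V_GS = V_DS ≥ V_GS − V_TN, so the device is in saturation.
KCL at the drain: ½ k_n (V_GS − V_TN)² = (V_DD − V_GS)/R.
Let x = V_GS − 1.1. Then 35.8 x² + x − 8.25 = 0, giving x = 0.467 V (positive root), so V_GS = 1.57 V.
I_D = (V_DD − V_GS)/R = (9.35 − 1.57) / 27.5 = 0.283 mA.

V_GS = 1.57 V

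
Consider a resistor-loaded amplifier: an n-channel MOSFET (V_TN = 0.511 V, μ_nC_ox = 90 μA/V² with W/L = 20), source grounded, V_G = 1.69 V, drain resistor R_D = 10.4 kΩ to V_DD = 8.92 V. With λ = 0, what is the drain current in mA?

V_GS = V_G = 1.69 V, so V_ov = 1.69 − 0.511 = 1.18 V.
k_n = μ_nC_ox · (W/L) = 1.8 mA/V².
Assume saturation: I_D = ½ k_n V_ov² = 0.5 × 1.8 × 1.18² = 1.25 mA, giving V_DS = V_DD − I_D R_D = 8.92 − 1.25 × 10.4 = -4.09 V.
But -4.09 V < V_ov = 1.18 V, so the device is actually in triode.
In triode I_D = k_n[V_ov V_DS − ½ V_DS²] and I_D = (V_DD − V_DS)/R_D. Equating: 9.36 V_DS² − 23.07 V_DS + 8.92 = 0, giving V_DS = 0.48 V (the root below V_ov).
I_D = (8.92 − 0.48) / 10.4 = 0.812 mA.

I_D = 0.812 mA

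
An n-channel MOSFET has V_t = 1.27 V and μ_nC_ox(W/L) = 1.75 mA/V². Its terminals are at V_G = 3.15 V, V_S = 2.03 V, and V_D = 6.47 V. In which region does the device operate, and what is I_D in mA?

Cutoff; I_D = 0 mA

V_GS = V_G − V_S = 3.15 − 2.03 = 1.12 V; V_DS = V_D − V_S = 6.47 − 2.03 = 4.44 V.
V_GS = 1.12 V < V_t = 1.27 V, so the transistor is in cutoff.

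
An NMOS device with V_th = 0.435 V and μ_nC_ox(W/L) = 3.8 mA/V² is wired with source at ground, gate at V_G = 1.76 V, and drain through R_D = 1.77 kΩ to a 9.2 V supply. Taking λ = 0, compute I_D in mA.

I_D = 3.34 mA

V_GS = V_G = 1.76 V, so V_ov = 1.76 − 0.435 = 1.32 V.
Assume saturation: I_D = ½ k_n V_ov² = 0.5 × 3.8 × 1.32² = 3.34 mA, giving V_DS = V_DD − I_D R_D = 9.2 − 3.34 × 1.77 = 3.3 V.
V_DS = 3.3 V ≥ V_ov = 1.32 V, confirming saturation.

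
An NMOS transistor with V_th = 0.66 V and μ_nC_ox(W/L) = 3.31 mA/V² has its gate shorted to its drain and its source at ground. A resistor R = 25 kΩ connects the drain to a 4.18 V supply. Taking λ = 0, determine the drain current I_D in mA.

With gate tied to drain, V_GS = V_DS ≥ V_GS − V_th, so the device is in saturation.
KCL at the drain: ½ k_n (V_GS − V_th)² = (V_DD − V_GS)/R.
Let x = V_GS − 0.66. Then 41.4 x² + x − 3.52 = 0, giving x = 0.28 V (positive root), so V_GS = 0.94 V.
I_D = (V_DD − V_GS)/R = (4.18 − 0.94) / 25 = 0.13 mA.

I_D = 0.130 mA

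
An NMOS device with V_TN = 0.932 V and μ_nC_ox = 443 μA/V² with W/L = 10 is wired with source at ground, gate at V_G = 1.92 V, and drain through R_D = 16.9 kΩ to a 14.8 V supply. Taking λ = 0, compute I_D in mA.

V_GS = V_G = 1.92 V, so V_ov = 1.92 − 0.932 = 0.988 V.
k_n = μ_nC_ox · (W/L) = 4.43 mA/V².
Assume saturation: I_D = ½ k_n V_ov² = 0.5 × 4.43 × 0.988² = 2.16 mA, giving V_DS = V_DD − I_D R_D = 14.8 − 2.16 × 16.9 = -21.7 V.
But -21.7 V < V_ov = 0.988 V, so the device is actually in triode.
In triode I_D = k_n[V_ov V_DS − ½ V_DS²] and I_D = (V_DD − V_DS)/R_D. Equating: 37.4 V_DS² − 74.97 V_DS + 14.8 = 0, giving V_DS = 0.222 V (the root below V_ov).
I_D = (14.8 − 0.222) / 16.9 = 0.863 mA.

I_D = 0.863 mA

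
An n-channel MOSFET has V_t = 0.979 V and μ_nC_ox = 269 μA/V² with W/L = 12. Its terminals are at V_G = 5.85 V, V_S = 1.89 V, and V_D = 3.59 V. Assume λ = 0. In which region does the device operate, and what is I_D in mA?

Triode; I_D = 11.7 mA

V_GS = V_G − V_S = 5.85 − 1.89 = 3.96 V; V_DS = V_D − V_S = 3.59 − 1.89 = 1.7 V.
k_n = μ_nC_ox · (W/L) = 3.228 mA/V².
V_ov = V_GS − V_t = 3.96 − 0.979 = 2.98 V.
Since V_DS = 1.7 V < V_ov = 2.98 V, the device is in the triode region.
I_D = k_n [V_ov · V_DS − ½ V_DS²] = 3.228 × [2.98 × 1.7 − 0.5 × 1.7²] = 11.7 mA.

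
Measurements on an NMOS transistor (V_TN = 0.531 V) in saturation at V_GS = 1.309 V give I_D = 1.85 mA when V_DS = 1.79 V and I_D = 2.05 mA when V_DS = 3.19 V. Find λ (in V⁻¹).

With V_GS fixed, I_D ∝ (1 + λ V_DS) in saturation, so I_D2/I_D1 = (1 + λ V_DS2)/(1 + λ V_DS1).
2.05/1.85 = 1.108 = (1 + 3.19 λ)/(1 + 1.79 λ).
Solving: λ (I_D1 V_DS2 − I_D2 V_DS1) = I_D2 − I_D1, so λ = (2.05 − 1.85) / (1.85 × 3.19 − 2.05 × 1.79) = 0.2 / 2.23 = 0.0896 V⁻¹.

λ = 0.0896 V⁻¹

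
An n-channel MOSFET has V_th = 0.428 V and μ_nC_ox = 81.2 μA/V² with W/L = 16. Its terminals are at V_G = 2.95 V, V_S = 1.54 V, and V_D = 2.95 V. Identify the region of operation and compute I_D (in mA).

V_GS = V_G − V_S = 2.95 − 1.54 = 1.41 V; V_DS = V_D − V_S = 2.95 − 1.54 = 1.41 V.
k_n = μ_nC_ox · (W/L) = 1.299 mA/V².
V_ov = V_GS − V_th = 1.41 − 0.428 = 0.982 V.
Since V_DS = 1.41 V ≥ V_ov = 0.982 V, the device is in saturation.
I_D = ½ k_n V_ov² = 0.5 × 1.299 × 0.982² = 0.626 mA.

Saturation; I_D = 0.626 mA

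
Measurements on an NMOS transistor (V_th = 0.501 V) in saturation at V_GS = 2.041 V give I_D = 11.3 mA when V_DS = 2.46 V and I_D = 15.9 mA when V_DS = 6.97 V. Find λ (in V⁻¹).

λ = 0.116 V⁻¹

With V_GS fixed, I_D ∝ (1 + λ V_DS) in saturation, so I_D2/I_D1 = (1 + λ V_DS2)/(1 + λ V_DS1).
15.9/11.3 = 1.407 = (1 + 6.97 λ)/(1 + 2.46 λ).
Solving: λ (I_D1 V_DS2 − I_D2 V_DS1) = I_D2 − I_D1, so λ = (15.9 − 11.3) / (11.3 × 6.97 − 15.9 × 2.46) = 4.6 / 39.6 = 0.116 V⁻¹.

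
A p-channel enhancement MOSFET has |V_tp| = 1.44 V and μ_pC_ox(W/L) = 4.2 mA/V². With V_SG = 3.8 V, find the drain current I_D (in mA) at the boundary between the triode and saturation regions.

I_D = 11.7 mA

At the boundary V_SD = V_ov = V_SG − |V_tp| = 3.8 − 1.44 = 2.36 V.
I_D = ½ k_p V_ov² = 0.5 × 4.2 × 2.36² = 11.7 mA.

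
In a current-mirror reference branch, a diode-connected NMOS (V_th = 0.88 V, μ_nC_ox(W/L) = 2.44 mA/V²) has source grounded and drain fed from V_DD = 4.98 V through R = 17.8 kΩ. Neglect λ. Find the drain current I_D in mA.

I_D = 0.207 mA

With gate tied to drain, V_GS = V_DS ≥ V_GS − V_th, so the device is in saturation.
KCL at the drain: ½ k_n (V_GS − V_th)² = (V_DD − V_GS)/R.
Let x = V_GS − 0.88. Then 21.7 x² + x − 4.1 = 0, giving x = 0.412 V (positive root), so V_GS = 1.29 V.
I_D = (V_DD − V_GS)/R = (4.98 − 1.29) / 17.8 = 0.207 mA.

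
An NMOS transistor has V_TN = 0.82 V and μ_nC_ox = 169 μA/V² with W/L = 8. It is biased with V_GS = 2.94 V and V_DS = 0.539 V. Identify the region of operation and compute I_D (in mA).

k_n = μ_nC_ox · (W/L) = 1.352 mA/V².
V_ov = V_GS − V_TN = 2.94 − 0.82 = 2.12 V.
Since V_DS = 0.539 V < V_ov = 2.12 V, the device is in the triode region.
I_D = k_n [V_ov · V_DS − ½ V_DS²] = 1.352 × [2.12 × 0.539 − 0.5 × 0.539²] = 1.35 mA.

Triode; I_D = 1.35 mA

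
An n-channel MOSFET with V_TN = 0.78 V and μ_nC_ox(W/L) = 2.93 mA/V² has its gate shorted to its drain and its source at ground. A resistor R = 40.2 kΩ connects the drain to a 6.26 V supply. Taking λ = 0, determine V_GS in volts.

With gate tied to drain, V_GS = V_DS ≥ V_GS − V_TN, so the device is in saturation.
KCL at the drain: ½ k_n (V_GS − V_TN)² = (V_DD − V_GS)/R.
Let x = V_GS − 0.78. Then 58.9 x² + x − 5.48 = 0, giving x = 0.297 V (positive root), so V_GS = 1.08 V.
I_D = (V_DD − V_GS)/R = (6.26 − 1.08) / 40.2 = 0.129 mA.

V_GS = 1.08 V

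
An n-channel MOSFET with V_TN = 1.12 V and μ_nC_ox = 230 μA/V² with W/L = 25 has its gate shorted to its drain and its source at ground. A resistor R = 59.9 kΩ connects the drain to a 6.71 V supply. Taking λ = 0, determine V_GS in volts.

With gate tied to drain, V_GS = V_DS ≥ V_GS − V_TN, so the device is in saturation.
k_n = μ_nC_ox · (W/L) = 5.75 mA/V².
KCL at the drain: ½ k_n (V_GS − V_TN)² = (V_DD − V_GS)/R.
Let x = V_GS − 1.12. Then 172 x² + x − 5.59 = 0, giving x = 0.177 V (positive root), so V_GS = 1.3 V.
I_D = (V_DD − V_GS)/R = (6.71 − 1.3) / 59.9 = 0.0904 mA.

V_GS = 1.30 V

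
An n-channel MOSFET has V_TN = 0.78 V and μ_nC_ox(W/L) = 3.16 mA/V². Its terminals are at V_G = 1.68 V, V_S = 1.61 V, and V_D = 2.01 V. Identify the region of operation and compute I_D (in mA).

V_GS = V_G − V_S = 1.68 − 1.61 = 0.07 V; V_DS = V_D − V_S = 2.01 − 1.61 = 0.4 V.
V_GS = 0.07 V < V_TN = 0.78 V, so the transistor is in cutoff.

Cutoff; I_D = 0 mA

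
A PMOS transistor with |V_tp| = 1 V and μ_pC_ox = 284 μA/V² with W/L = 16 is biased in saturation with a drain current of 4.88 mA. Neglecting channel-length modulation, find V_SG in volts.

V_SG = 2.47 V

k_p = μ_pC_ox · (W/L) = 4.544 mA/V².
In saturation I_D = ½ k_p (V_SG − |V_tp|)², so V_SG − |V_tp| = √(2 I_D / k_p) = √(2 × 4.88 / 4.544) = 1.47 V.
V_SG = 1 + 1.47 = 2.47 V.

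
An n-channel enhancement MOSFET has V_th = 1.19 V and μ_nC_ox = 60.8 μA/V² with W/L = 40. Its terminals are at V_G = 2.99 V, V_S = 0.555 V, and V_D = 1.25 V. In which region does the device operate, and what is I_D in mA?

V_GS = V_G − V_S = 2.99 − 0.555 = 2.44 V; V_DS = V_D − V_S = 1.25 − 0.555 = 0.695 V.
k_n = μ_nC_ox · (W/L) = 2.432 mA/V².
V_ov = V_GS − V_th = 2.44 − 1.19 = 1.25 V.
Since V_DS = 0.695 V < V_ov = 1.25 V, the device is in the triode region.
I_D = k_n [V_ov · V_DS − ½ V_DS²] = 2.432 × [1.25 × 0.695 − 0.5 × 0.695²] = 1.52 mA.

Triode; I_D = 1.52 mA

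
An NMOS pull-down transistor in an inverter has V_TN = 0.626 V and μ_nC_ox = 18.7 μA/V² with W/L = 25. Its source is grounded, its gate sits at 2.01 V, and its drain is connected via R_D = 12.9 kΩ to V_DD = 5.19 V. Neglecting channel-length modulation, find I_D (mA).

V_GS = V_G = 2.01 V, so V_ov = 2.01 − 0.626 = 1.38 V.
k_n = μ_nC_ox · (W/L) = 0.4675 mA/V².
Assume saturation: I_D = ½ k_n V_ov² = 0.5 × 0.4675 × 1.38² = 0.448 mA, giving V_DS = V_DD − I_D R_D = 5.19 − 0.448 × 12.9 = -0.586 V.
But -0.586 V < V_ov = 1.38 V, so the device is actually in triode.
In triode I_D = k_n[V_ov V_DS − ½ V_DS²] and I_D = (V_DD − V_DS)/R_D. Equating: 3.02 V_DS² − 9.347 V_DS + 5.19 = 0, giving V_DS = 0.725 V (the root below V_ov).
I_D = (5.19 − 0.725) / 12.9 = 0.346 mA.

I_D = 0.346 mA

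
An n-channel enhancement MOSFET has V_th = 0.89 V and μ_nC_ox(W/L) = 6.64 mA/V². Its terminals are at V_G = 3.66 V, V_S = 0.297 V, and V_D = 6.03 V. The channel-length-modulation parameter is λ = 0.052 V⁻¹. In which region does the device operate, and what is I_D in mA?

V_GS = V_G − V_S = 3.66 − 0.297 = 3.36 V; V_DS = V_D − V_S = 6.03 − 0.297 = 5.73 V.
V_ov = V_GS − V_th = 3.36 − 0.89 = 2.47 V.
Since V_DS = 5.73 V ≥ V_ov = 2.47 V, the device is in saturation.
I_D = ½ k_n V_ov² (1 + λ V_DS) = 0.5 × 6.64 × 2.47² × (1 + 0.052 × 5.73) = 26.4 mA.

Saturation; I_D = 26.4 mA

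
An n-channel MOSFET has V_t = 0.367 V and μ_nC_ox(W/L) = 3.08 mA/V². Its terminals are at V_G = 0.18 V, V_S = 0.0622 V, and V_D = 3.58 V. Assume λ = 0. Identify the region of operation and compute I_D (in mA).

V_GS = V_G − V_S = 0.18 − 0.0622 = 0.118 V; V_DS = V_D − V_S = 3.58 − 0.0622 = 3.52 V.
V_GS = 0.118 V < V_t = 0.367 V, so the transistor is in cutoff.

Cutoff; I_D = 0 mA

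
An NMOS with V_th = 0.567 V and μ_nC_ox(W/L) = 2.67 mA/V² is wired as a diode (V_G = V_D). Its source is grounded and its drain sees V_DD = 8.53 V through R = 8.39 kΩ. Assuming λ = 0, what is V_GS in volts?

With gate tied to drain, V_GS = V_DS ≥ V_GS − V_th, so the device is in saturation.
KCL at the drain: ½ k_n (V_GS − V_th)² = (V_DD − V_GS)/R.
Let x = V_GS − 0.567. Then 11.2 x² + x − 7.963 = 0, giving x = 0.8 V (positive root), so V_GS = 1.37 V.
I_D = (V_DD − V_GS)/R = (8.53 − 1.37) / 8.39 = 0.854 mA.

V_GS = 1.37 V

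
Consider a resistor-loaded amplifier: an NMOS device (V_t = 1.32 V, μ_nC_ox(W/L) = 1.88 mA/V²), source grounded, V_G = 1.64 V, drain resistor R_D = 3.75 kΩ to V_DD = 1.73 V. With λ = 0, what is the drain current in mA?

V_GS = V_G = 1.64 V, so V_ov = 1.64 − 1.32 = 0.32 V.
Assume saturation: I_D = ½ k_n V_ov² = 0.5 × 1.88 × 0.32² = 0.0963 mA, giving V_DS = V_DD − I_D R_D = 1.73 − 0.0963 × 3.75 = 1.37 V.
V_DS = 1.37 V ≥ V_ov = 0.32 V, confirming saturation.

I_D = 0.0963 mA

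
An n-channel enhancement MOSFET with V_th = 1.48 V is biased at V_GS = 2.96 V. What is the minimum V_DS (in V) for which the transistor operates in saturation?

V_DS,sat = 1.48 V

The boundary between triode and saturation is V_DS = V_GS − V_th = V_ov.
V_ov = 2.96 − 1.48 = 1.48 V.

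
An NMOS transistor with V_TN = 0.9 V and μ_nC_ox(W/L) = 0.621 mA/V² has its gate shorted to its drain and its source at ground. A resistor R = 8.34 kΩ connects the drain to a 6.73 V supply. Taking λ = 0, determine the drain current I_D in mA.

With gate tied to drain, V_GS = V_DS ≥ V_GS − V_TN, so the device is in saturation.
KCL at the drain: ½ k_n (V_GS − V_TN)² = (V_DD − V_GS)/R.
Let x = V_GS − 0.9. Then 2.59 x² + x − 5.83 = 0, giving x = 1.32 V (positive root), so V_GS = 2.22 V.
I_D = (V_DD − V_GS)/R = (6.73 − 2.22) / 8.34 = 0.541 mA.

I_D = 0.541 mA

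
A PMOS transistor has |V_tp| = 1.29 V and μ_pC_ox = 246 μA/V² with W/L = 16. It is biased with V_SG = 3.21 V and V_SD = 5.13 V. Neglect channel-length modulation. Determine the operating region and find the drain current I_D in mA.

Saturation; I_D = 7.25 mA

k_p = μ_pC_ox · (W/L) = 3.936 mA/V².
V_ov = V_SG − |V_tp| = 3.21 − 1.29 = 1.92 V.
Since V_SD = 5.13 V ≥ V_ov = 1.92 V, the device is in saturation.
I_D = ½ k_p V_ov² = 0.5 × 3.936 × 1.92² = 7.25 mA.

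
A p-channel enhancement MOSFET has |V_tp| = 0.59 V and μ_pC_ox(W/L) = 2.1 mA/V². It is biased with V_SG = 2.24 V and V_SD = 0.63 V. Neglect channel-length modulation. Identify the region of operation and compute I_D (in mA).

V_ov = V_SG − |V_tp| = 2.24 − 0.59 = 1.65 V.
Since V_SD = 0.63 V < V_ov = 1.65 V, the device is in the triode region.
I_D = k_p [V_ov · V_SD − ½ V_SD²] = 2.1 × [1.65 × 0.63 − 0.5 × 0.63²] = 1.77 mA.

Triode; I_D = 1.77 mA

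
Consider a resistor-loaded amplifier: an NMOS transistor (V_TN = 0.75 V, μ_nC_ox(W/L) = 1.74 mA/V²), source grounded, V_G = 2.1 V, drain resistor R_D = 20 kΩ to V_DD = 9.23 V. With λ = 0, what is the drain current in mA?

V_GS = V_G = 2.1 V, so V_ov = 2.1 − 0.75 = 1.35 V.
Assume saturation: I_D = ½ k_n V_ov² = 0.5 × 1.74 × 1.35² = 1.59 mA, giving V_DS = V_DD − I_D R_D = 9.23 − 1.59 × 20 = -22.5 V.
But -22.5 V < V_ov = 1.35 V, so the device is actually in triode.
In triode I_D = k_n[V_ov V_DS − ½ V_DS²] and I_D = (V_DD − V_DS)/R_D. Equating: 17.4 V_DS² − 47.98 V_DS + 9.23 = 0, giving V_DS = 0.208 V (the root below V_ov).
I_D = (9.23 − 0.208) / 20 = 0.451 mA.

I_D = 0.451 mA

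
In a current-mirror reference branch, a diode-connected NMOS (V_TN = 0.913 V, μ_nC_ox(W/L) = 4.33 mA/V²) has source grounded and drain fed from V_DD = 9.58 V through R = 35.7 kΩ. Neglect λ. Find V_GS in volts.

With gate tied to drain, V_GS = V_DS ≥ V_GS − V_TN, so the device is in saturation.
KCL at the drain: ½ k_n (V_GS − V_TN)² = (V_DD − V_GS)/R.
Let x = V_GS − 0.913. Then 77.3 x² + x − 8.667 = 0, giving x = 0.328 V (positive root), so V_GS = 1.24 V.
I_D = (V_DD − V_GS)/R = (9.58 − 1.24) / 35.7 = 0.234 mA.

V_GS = 1.24 V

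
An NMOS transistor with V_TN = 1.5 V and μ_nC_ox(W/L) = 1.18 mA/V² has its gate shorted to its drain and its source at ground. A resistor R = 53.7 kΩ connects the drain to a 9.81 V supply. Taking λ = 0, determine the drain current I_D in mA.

With gate tied to drain, V_GS = V_DS ≥ V_GS − V_TN, so the device is in saturation.
KCL at the drain: ½ k_n (V_GS − V_TN)² = (V_DD − V_GS)/R.
Let x = V_GS − 1.5. Then 31.7 x² + x − 8.31 = 0, giving x = 0.497 V (positive root), so V_GS = 2 V.
I_D = (V_DD − V_GS)/R = (9.81 − 2) / 53.7 = 0.146 mA.

I_D = 0.146 mA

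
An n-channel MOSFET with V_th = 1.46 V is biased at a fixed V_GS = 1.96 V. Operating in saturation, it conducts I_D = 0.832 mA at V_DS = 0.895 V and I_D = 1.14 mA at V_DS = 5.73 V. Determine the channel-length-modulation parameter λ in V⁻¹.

λ = 0.0822 V⁻¹

With V_GS fixed, I_D ∝ (1 + λ V_DS) in saturation, so I_D2/I_D1 = (1 + λ V_DS2)/(1 + λ V_DS1).
1.14/0.832 = 1.37 = (1 + 5.73 λ)/(1 + 0.895 λ).
Solving: λ (I_D1 V_DS2 − I_D2 V_DS1) = I_D2 − I_D1, so λ = (1.14 − 0.832) / (0.832 × 5.73 − 1.14 × 0.895) = 0.308 / 3.75 = 0.0822 V⁻¹.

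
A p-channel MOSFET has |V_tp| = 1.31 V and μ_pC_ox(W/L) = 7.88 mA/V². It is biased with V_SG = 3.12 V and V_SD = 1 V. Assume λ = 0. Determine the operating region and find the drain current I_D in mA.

Triode; I_D = 10.3 mA

V_ov = V_SG − |V_tp| = 3.12 − 1.31 = 1.81 V.
Since V_SD = 1 V < V_ov = 1.81 V, the device is in the triode region.
I_D = k_p [V_ov · V_SD − ½ V_SD²] = 7.88 × [1.81 × 1 − 0.5 × 1²] = 10.3 mA.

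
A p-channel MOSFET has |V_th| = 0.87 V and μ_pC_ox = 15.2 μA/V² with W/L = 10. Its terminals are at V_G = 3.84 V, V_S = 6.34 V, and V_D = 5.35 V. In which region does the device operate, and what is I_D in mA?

Triode; I_D = 0.171 mA

V_SG = V_S − V_G = 6.34 − 3.84 = 2.5 V; V_SD = V_S − V_D = 6.34 − 5.35 = 0.99 V.
k_p = μ_pC_ox · (W/L) = 0.152 mA/V².
V_ov = V_SG − |V_th| = 2.5 − 0.87 = 1.63 V.
Since V_SD = 0.99 V < V_ov = 1.63 V, the device is in the triode region.
I_D = k_p [V_ov · V_SD − ½ V_SD²] = 0.152 × [1.63 × 0.99 − 0.5 × 0.99²] = 0.171 mA.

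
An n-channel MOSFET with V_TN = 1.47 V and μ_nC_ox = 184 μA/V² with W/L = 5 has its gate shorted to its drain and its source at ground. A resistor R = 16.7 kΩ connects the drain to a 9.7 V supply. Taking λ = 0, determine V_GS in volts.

V_GS = 2.44 V

With gate tied to drain, V_GS = V_DS ≥ V_GS − V_TN, so the device is in saturation.
k_n = μ_nC_ox · (W/L) = 0.92 mA/V².
KCL at the drain: ½ k_n (V_GS − V_TN)² = (V_DD − V_GS)/R.
Let x = V_GS − 1.47. Then 7.68 x² + x − 8.23 = 0, giving x = 0.972 V (positive root), so V_GS = 2.44 V.
I_D = (V_DD − V_GS)/R = (9.7 − 2.44) / 16.7 = 0.435 mA.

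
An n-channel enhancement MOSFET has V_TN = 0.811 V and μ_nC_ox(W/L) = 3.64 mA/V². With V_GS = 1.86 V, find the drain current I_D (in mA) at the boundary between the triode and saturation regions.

I_D = 2.00 mA

At the boundary V_DS = V_ov = V_GS − V_TN = 1.86 − 0.811 = 1.05 V.
I_D = ½ k_n V_ov² = 0.5 × 3.64 × 1.05² = 2 mA.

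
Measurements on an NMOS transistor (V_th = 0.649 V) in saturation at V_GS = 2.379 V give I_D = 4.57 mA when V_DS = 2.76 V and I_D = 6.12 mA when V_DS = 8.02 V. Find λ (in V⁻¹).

λ = 0.0784 V⁻¹

With V_GS fixed, I_D ∝ (1 + λ V_DS) in saturation, so I_D2/I_D1 = (1 + λ V_DS2)/(1 + λ V_DS1).
6.12/4.57 = 1.339 = (1 + 8.02 λ)/(1 + 2.76 λ).
Solving: λ (I_D1 V_DS2 − I_D2 V_DS1) = I_D2 − I_D1, so λ = (6.12 − 4.57) / (4.57 × 8.02 − 6.12 × 2.76) = 1.55 / 19.8 = 0.0784 V⁻¹.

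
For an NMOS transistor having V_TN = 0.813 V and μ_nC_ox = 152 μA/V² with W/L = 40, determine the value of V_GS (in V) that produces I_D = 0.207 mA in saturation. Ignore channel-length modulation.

k_n = μ_nC_ox · (W/L) = 6.08 mA/V².
In saturation I_D = ½ k_n (V_GS − V_TN)², so V_GS − V_TN = √(2 I_D / k_n) = √(2 × 0.207 / 6.08) = 0.261 V.
V_GS = 0.813 + 0.261 = 1.07 V.

V_GS = 1.07 V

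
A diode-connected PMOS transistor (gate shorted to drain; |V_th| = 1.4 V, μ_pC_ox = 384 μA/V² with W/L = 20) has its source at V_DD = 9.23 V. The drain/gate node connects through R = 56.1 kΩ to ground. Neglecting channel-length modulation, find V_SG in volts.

V_SG = 1.59 V

With gate tied to drain, V_SG = V_SD ≥ V_SG − |V_th|, so the device is in saturation.
k_p = μ_pC_ox · (W/L) = 7.68 mA/V².
KCL at the drain: ½ k_p (V_SG − |V_th|)² = (V_DD − V_SG)/R.
Let x = V_SG − 1.4. Then 215 x² + x − 7.83 = 0, giving x = 0.188 V (positive root), so V_SG = 1.59 V.
I_D = (V_DD − V_SG)/R = (9.23 − 1.59) / 56.1 = 0.136 mA.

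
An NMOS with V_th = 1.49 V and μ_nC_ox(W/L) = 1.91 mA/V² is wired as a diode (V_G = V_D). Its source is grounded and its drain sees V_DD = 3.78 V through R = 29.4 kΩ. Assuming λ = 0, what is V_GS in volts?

V_GS = 1.76 V

With gate tied to drain, V_GS = V_DS ≥ V_GS − V_th, so the device is in saturation.
KCL at the drain: ½ k_n (V_GS − V_th)² = (V_DD − V_GS)/R.
Let x = V_GS − 1.49. Then 28.1 x² + x − 2.29 = 0, giving x = 0.268 V (positive root), so V_GS = 1.76 V.
I_D = (V_DD − V_GS)/R = (3.78 − 1.76) / 29.4 = 0.0688 mA.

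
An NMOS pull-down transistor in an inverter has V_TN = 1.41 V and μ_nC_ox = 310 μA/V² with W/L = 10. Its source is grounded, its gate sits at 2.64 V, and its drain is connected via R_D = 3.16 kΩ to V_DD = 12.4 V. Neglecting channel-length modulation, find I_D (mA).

V_GS = V_G = 2.64 V, so V_ov = 2.64 − 1.41 = 1.23 V.
k_n = μ_nC_ox · (W/L) = 3.1 mA/V².
Assume saturation: I_D = ½ k_n V_ov² = 0.5 × 3.1 × 1.23² = 2.34 mA, giving V_DS = V_DD − I_D R_D = 12.4 − 2.34 × 3.16 = 4.99 V.
V_DS = 4.99 V ≥ V_ov = 1.23 V, confirming saturation.

I_D = 2.34 mA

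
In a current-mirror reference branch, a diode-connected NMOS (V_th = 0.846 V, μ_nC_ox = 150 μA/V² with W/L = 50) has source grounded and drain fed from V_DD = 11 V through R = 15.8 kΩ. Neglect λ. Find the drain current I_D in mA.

With gate tied to drain, V_GS = V_DS ≥ V_GS − V_th, so the device is in saturation.
k_n = μ_nC_ox · (W/L) = 7.5 mA/V².
KCL at the drain: ½ k_n (V_GS − V_th)² = (V_DD − V_GS)/R.
Let x = V_GS − 0.846. Then 59.2 x² + x − 10.15 = 0, giving x = 0.406 V (positive root), so V_GS = 1.25 V.
I_D = (V_DD − V_GS)/R = (11 − 1.25) / 15.8 = 0.617 mA.

I_D = 0.617 mA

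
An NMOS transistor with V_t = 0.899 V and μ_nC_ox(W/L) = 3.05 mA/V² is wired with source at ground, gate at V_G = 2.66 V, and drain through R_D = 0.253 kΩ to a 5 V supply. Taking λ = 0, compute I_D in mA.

V_GS = V_G = 2.66 V, so V_ov = 2.66 − 0.899 = 1.76 V.
Assume saturation: I_D = ½ k_n V_ov² = 0.5 × 3.05 × 1.76² = 4.73 mA, giving V_DS = V_DD − I_D R_D = 5 − 4.73 × 0.253 = 3.8 V.
V_DS = 3.8 V ≥ V_ov = 1.76 V, confirming saturation.

I_D = 4.73 mA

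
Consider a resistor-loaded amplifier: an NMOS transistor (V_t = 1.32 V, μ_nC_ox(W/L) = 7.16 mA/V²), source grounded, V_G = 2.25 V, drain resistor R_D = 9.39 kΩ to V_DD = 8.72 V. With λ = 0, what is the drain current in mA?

I_D = 0.913 mA

V_GS = V_G = 2.25 V, so V_ov = 2.25 − 1.32 = 0.93 V.
Assume saturation: I_D = ½ k_n V_ov² = 0.5 × 7.16 × 0.93² = 3.1 mA, giving V_DS = V_DD − I_D R_D = 8.72 − 3.1 × 9.39 = -20.4 V.
But -20.4 V < V_ov = 0.93 V, so the device is actually in triode.
In triode I_D = k_n[V_ov V_DS − ½ V_DS²] and I_D = (V_DD − V_DS)/R_D. Equating: 33.6 V_DS² − 63.53 V_DS + 8.72 = 0, giving V_DS = 0.149 V (the root below V_ov).
I_D = (8.72 − 0.149) / 9.39 = 0.913 mA.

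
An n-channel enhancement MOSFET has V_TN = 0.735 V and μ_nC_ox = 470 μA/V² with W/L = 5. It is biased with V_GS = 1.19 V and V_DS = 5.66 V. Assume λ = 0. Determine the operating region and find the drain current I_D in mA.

k_n = μ_nC_ox · (W/L) = 2.35 mA/V².
V_ov = V_GS − V_TN = 1.19 − 0.735 = 0.455 V.
Since V_DS = 5.66 V ≥ V_ov = 0.455 V, the device is in saturation.
I_D = ½ k_n V_ov² = 0.5 × 2.35 × 0.455² = 0.243 mA.

Saturation; I_D = 0.243 mA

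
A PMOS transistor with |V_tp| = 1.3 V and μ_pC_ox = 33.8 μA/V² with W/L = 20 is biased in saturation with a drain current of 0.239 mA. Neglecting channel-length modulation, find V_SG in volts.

k_p = μ_pC_ox · (W/L) = 0.676 mA/V².
In saturation I_D = ½ k_p (V_SG − |V_tp|)², so V_SG − |V_tp| = √(2 I_D / k_p) = √(2 × 0.239 / 0.676) = 0.841 V.
V_SG = 1.3 + 0.841 = 2.14 V.

V_SG = 2.14 V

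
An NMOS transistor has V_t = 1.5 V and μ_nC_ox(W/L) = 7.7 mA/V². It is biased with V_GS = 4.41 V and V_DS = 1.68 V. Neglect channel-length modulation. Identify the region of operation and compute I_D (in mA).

Triode; I_D = 26.8 mA

V_ov = V_GS − V_t = 4.41 − 1.5 = 2.91 V.
Since V_DS = 1.68 V < V_ov = 2.91 V, the device is in the triode region.
I_D = k_n [V_ov · V_DS − ½ V_DS²] = 7.7 × [2.91 × 1.68 − 0.5 × 1.68²] = 26.8 mA.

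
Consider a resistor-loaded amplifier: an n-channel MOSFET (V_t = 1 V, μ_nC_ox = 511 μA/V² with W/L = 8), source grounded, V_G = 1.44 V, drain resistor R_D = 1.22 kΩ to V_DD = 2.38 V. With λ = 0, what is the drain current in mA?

I_D = 0.396 mA

V_GS = V_G = 1.44 V, so V_ov = 1.44 − 1 = 0.44 V.
k_n = μ_nC_ox · (W/L) = 4.088 mA/V².
Assume saturation: I_D = ½ k_n V_ov² = 0.5 × 4.088 × 0.44² = 0.396 mA, giving V_DS = V_DD − I_D R_D = 2.38 − 0.396 × 1.22 = 1.9 V.
V_DS = 1.9 V ≥ V_ov = 0.44 V, confirming saturation.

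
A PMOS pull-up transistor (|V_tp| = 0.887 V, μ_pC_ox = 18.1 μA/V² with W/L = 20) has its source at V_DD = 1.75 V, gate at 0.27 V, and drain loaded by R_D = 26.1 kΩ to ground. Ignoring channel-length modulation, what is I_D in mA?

V_SG = V_DD − V_G = 1.75 − 0.27 = 1.48 V, so V_ov = 1.48 − 0.887 = 0.593 V.
k_p = μ_pC_ox · (W/L) = 0.362 mA/V².
Assume saturation: I_D = ½ k_p V_ov² = 0.5 × 0.362 × 0.593² = 0.0636 mA, giving V_SD = V_DD − I_D R_D = 1.75 − 0.0636 × 26.1 = 0.0888 V.
But 0.0888 V < V_ov = 0.593 V, so the device is actually in triode.
In triode I_D = k_p[V_ov V_SD − ½ V_SD²] and I_D = (V_DD − V_SD)/R_D. Equating: 4.72 V_SD² − 6.603 V_SD + 1.75 = 0, giving V_SD = 0.355 V (the root below V_ov).
I_D = (1.75 − 0.355) / 26.1 = 0.0534 mA.

I_D = 0.0534 mA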